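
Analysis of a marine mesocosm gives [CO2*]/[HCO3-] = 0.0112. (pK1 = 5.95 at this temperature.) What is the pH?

pH = 7.90

From K1 = [H⁺][HCO3-]/[CO2*]:  pH = pK1 − log₁₀([CO2*]/[HCO3-])
log₁₀(0.0112) = -1.951
pH = 5.95 − (-1.951) = 7.90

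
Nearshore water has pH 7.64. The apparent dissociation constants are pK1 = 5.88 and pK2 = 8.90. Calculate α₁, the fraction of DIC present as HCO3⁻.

α₁ = 1 / (1 + [H⁺]/K1 + K2/[H⁺]) = 1 / (1 + 10^-1.76 + 10^-1.26)
   = 1 / (1 + 0.017378 + 0.054954) = 1/1.0723 = 0.9325

α₁ = 0.933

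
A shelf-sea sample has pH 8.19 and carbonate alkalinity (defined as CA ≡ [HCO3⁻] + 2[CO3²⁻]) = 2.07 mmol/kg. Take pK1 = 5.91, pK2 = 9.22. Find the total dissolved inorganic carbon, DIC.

CA = [HCO3⁻] + 2[CO3²⁻] = (α₁ + 2α₂)·DIC
At pH 8.19: [H⁺]/K1 = 10^-2.28 = 0.0052481, K2/[H⁺] = 10^-1.03 = 0.093325
α₁ = 1/(1 + 0.0052481 + 0.093325) = 1/1.0986 = 0.9103; α₂ = α₁·K2/[H⁺] = 0.08495
α₁ + 2α₂ = 1.0802
DIC = CA / (α₁ + 2α₂) = 2.07 / 1.0802 = 1.92 mmol/kg

DIC = 1.92 mmol/kg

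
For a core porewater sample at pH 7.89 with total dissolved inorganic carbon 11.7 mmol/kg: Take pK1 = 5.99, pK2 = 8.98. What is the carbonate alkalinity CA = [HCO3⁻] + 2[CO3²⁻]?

CA = 12.4 mmol/kg

CA = [HCO3⁻] + 2[CO3²⁻] = (α₁ + 2α₂)·DIC
At pH 7.89: [H⁺]/K1 = 10^-1.90 = 0.012589, K2/[H⁺] = 10^-1.09 = 0.081283
α₁ = 1/(1 + 0.012589 + 0.081283) = 1/1.0939 = 0.9142; α₂ = α₁·K2/[H⁺] = 0.07431
α₁ + 2α₂ = 1.0628
CA = 1.0628 × 11.7 = 12.4 mmol/kg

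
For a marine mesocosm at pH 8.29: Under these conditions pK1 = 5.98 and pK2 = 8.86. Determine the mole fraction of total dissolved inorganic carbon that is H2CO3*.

α₀ = 1 / (1 + K1/[H⁺] + K1K2/[H⁺]²) = 1 / (1 + 10^+2.31 + 10^+1.74)
   = 1 / (1 + 204.17 + 54.954) = 1/260.13 = 0.003844

α₀ = 0.00384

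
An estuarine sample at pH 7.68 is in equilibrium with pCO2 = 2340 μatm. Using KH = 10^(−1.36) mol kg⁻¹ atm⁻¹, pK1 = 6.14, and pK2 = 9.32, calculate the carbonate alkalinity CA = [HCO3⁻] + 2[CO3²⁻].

CA = 3.70 mmol/kg

[CO2*] = KH · pCO2 = 10^(−1.36) × 2340×10^-6 = 1.021×10^-4 mol/kg
α₀ = 1/(1 + K1/[H⁺] + K1K2/[H⁺]²) = 1/(1 + 10^+1.54 + 10^-0.10) = 0.02742
DIC = [CO2*]/α₀ = 1.021×10^-4 / 0.02742 = 3.725 mmol/kg
CA = (α₁ + 2α₂)·DIC = (0.9508 + 2×0.02178) × 3.725 = 3.70 mmol/kg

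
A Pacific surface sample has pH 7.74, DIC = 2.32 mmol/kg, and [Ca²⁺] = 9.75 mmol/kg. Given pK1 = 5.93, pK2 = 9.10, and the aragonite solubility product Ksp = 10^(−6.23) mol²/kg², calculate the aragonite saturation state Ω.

α₂ = 1 / (1 + [H⁺]/K2 + [H⁺]²/(K1K2)) = 1 / (1 + 10^+1.36 + 10^-0.45)
   = 1 / (1 + 22.909 + 0.35481) = 1/24.263 = 0.04121
[CO3²⁻] = α₂ × DIC = 0.04121 × 2.32 = 0.09562 mmol/kg
Ksp = 10^(−6.23) = 5.888×10^-7
Ω = [Ca²⁺][CO3²⁻]/Ksp = (9.75×10^-3)(9.562×10^-5) / 5.888×10^-7 = 1.58

Ω = 1.58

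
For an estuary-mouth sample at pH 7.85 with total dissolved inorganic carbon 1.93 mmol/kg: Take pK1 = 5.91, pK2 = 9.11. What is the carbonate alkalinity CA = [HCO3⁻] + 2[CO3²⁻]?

CA = [HCO3⁻] + 2[CO3²⁻] = (α₁ + 2α₂)·DIC
At pH 7.85: [H⁺]/K1 = 10^-1.94 = 0.011482, K2/[H⁺] = 10^-1.26 = 0.054954
α₁ = 1/(1 + 0.011482 + 0.054954) = 1/1.0664 = 0.9377; α₂ = α₁·K2/[H⁺] = 0.05153
α₁ + 2α₂ = 1.0408
CA = 1.0408 × 1.93 = 2.01 mmol/kg

CA = 2.01 mmol/kg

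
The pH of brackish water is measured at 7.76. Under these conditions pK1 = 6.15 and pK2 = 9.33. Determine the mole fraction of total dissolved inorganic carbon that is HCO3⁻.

α₁ = 1 / (1 + [H⁺]/K1 + K2/[H⁺]) = 1 / (1 + 10^-1.61 + 10^-1.57)
   = 1 / (1 + 0.024547 + 0.026915) = 1/1.0515 = 0.9511

α₁ = 0.951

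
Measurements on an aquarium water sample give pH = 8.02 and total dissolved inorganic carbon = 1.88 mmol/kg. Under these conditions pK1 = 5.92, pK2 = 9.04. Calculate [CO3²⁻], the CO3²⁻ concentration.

[CO3²⁻] = 0.163 mmol/kg

α₂ = 1 / (1 + [H⁺]/K2 + [H⁺]²/(K1K2)) = 1 / (1 + 10^+1.02 + 10^-1.08)
   = 1 / (1 + 10.471 + 0.083176) = 1/11.554 = 0.08655
[CO3²⁻] = α₂ × DIC = 0.08655 × 1.88 = 0.163 mmol/kg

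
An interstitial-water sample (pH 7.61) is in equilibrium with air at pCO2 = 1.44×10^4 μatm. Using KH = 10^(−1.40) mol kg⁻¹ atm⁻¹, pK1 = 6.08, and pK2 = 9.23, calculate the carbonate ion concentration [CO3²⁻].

[CO3²⁻] = 0.466 mmol/kg

[CO2*] = KH · pCO2 = 10^(−1.40) × 1.44×10^4×10^-6 = 5.733×10^-4 mol/kg
α₀ = 1/(1 + K1/[H⁺] + K1K2/[H⁺]²) = 1/(1 + 10^+1.53 + 10^-0.09) = 0.02801
DIC = [CO2*]/α₀ = 5.733×10^-4 / 0.02801 = 20.46 mmol/kg
[CO3²⁻] = α₂·DIC; α₂ = 0.02277, so [CO3²⁻] = 0.02277 × 20.46 = 0.466 mmol/kg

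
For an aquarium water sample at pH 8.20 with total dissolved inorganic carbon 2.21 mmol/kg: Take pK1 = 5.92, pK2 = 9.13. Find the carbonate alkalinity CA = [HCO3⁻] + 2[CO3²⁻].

CA = 2.43 mmol/kg

CA = [HCO3⁻] + 2[CO3²⁻] = (α₁ + 2α₂)·DIC
At pH 8.20: [H⁺]/K1 = 10^-2.28 = 0.0052481, K2/[H⁺] = 10^-0.93 = 0.11749
α₁ = 1/(1 + 0.0052481 + 0.11749) = 1/1.1227 = 0.8907; α₂ = α₁·K2/[H⁺] = 0.1046
α₁ + 2α₂ = 1.1000
CA = 1.1000 × 2.21 = 2.43 mmol/kg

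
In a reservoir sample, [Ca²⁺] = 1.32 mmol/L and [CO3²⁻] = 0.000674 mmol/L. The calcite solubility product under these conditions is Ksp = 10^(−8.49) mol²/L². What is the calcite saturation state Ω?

Ω = 0.275

Ksp = 10^(−8.49) = 3.236×10^-9
Ω = [Ca²⁺][CO3²⁻]/Ksp = (1.32×10^-3)(0.000674×10^-3) / 3.236×10^-9 = 0.275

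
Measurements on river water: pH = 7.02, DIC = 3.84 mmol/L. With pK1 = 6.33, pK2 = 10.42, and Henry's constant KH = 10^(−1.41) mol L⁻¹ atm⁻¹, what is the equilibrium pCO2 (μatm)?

α₀ = 1 / (1 + K1/[H⁺] + K1K2/[H⁺]²) = 1 / (1 + 10^+0.69 + 10^-2.71)
   = 1 / (1 + 4.8978 + 0.0019498) = 1/5.8997 = 0.1695
[CO2*] = α₀ × DIC = 0.1695 × 3.84 = 0.6509 mmol/L
pCO2 = [CO2*]/KH = 6.509×10^-4 / 3.890×10^-2 = 1.67×10^4 μatm

pCO2 = 1.67×10^4 μatm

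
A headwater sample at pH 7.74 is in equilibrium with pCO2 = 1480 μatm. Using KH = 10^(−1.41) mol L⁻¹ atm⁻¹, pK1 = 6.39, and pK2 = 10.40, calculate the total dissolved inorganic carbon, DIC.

[CO2*] = KH · pCO2 = 10^(−1.41) × 1480×10^-6 = 5.758×10^-5 mol/L
α₀ = 1/(1 + K1/[H⁺] + K1K2/[H⁺]²) = 1/(1 + 10^+1.35 + 10^-1.31) = 0.04267
DIC = [CO2*]/α₀ = 5.758×10^-5 / 0.04267 = 1.35 mmol/L

DIC = 1.35 mmol/L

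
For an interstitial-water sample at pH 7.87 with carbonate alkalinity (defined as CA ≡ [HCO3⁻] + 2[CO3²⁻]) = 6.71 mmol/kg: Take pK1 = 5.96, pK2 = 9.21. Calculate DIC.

DIC = 6.50 mmol/kg

CA = [HCO3⁻] + 2[CO3²⁻] = (α₁ + 2α₂)·DIC
At pH 7.87: [H⁺]/K1 = 10^-1.91 = 0.012303, K2/[H⁺] = 10^-1.34 = 0.045709
α₁ = 1/(1 + 0.012303 + 0.045709) = 1/1.0580 = 0.9452; α₂ = α₁·K2/[H⁺] = 0.04320
α₁ + 2α₂ = 1.0316
DIC = CA / (α₁ + 2α₂) = 6.71 / 1.0316 = 6.50 mmol/kg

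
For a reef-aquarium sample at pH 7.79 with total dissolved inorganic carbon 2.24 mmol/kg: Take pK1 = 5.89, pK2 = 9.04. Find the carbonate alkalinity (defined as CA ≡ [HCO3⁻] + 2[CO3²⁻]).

CA = 2.33 mmol/kg

CA = [HCO3⁻] + 2[CO3²⁻] = (α₁ + 2α₂)·DIC
At pH 7.79: [H⁺]/K1 = 10^-1.90 = 0.012589, K2/[H⁺] = 10^-1.25 = 0.056234
α₁ = 1/(1 + 0.012589 + 0.056234) = 1/1.0688 = 0.9356; α₂ = α₁·K2/[H⁺] = 0.05261
α₁ + 2α₂ = 1.0408
CA = 1.0408 × 2.24 = 2.33 mmol/kg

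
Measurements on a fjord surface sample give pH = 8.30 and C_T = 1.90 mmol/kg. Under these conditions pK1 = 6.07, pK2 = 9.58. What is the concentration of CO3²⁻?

[CO3²⁻] = 0.0942 mmol/kg

α₂ = 1 / (1 + [H⁺]/K2 + [H⁺]²/(K1K2)) = 1 / (1 + 10^+1.28 + 10^-0.95)
   = 1 / (1 + 19.055 + 0.11220) = 1/20.167 = 0.04959
[CO3²⁻] = α₂ × DIC = 0.04959 × 1.90 = 0.0942 mmol/kg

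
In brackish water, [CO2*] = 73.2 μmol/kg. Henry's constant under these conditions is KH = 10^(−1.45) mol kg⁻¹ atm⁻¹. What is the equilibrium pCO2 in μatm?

pCO2 = 2060 μatm

KH = 10^(−1.45) = 3.548×10^-2 mol kg⁻¹ atm⁻¹
pCO2 = [CO2*]/KH = 73.2×10^-6 / 3.548×10^-2 = 2.06×10^-3 atm = 2060 μatm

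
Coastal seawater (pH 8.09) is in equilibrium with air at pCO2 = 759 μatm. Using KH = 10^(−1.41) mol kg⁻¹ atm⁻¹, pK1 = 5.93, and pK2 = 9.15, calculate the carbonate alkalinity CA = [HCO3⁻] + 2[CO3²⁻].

CA = 5.01 mmol/kg

[CO2*] = KH · pCO2 = 10^(−1.41) × 759×10^-6 = 2.953×10^-5 mol/kg
α₀ = 1/(1 + K1/[H⁺] + K1K2/[H⁺]²) = 1/(1 + 10^+2.16 + 10^+1.10) = 0.006324
DIC = [CO2*]/α₀ = 2.953×10^-5 / 0.006324 = 4.669 mmol/kg
CA = (α₁ + 2α₂)·DIC = (0.9141 + 2×0.07961) × 4.669 = 5.01 mmol/kg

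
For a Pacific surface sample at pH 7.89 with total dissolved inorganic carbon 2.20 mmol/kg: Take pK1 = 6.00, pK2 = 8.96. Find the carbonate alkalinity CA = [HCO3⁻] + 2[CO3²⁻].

CA = 2.34 mmol/kg

CA = [HCO3⁻] + 2[CO3²⁻] = (α₁ + 2α₂)·DIC
At pH 7.89: [H⁺]/K1 = 10^-1.89 = 0.012882, K2/[H⁺] = 10^-1.07 = 0.085114
α₁ = 1/(1 + 0.012882 + 0.085114) = 1/1.0980 = 0.9107; α₂ = α₁·K2/[H⁺] = 0.07752
α₁ + 2α₂ = 1.0658
CA = 1.0658 × 2.20 = 2.34 mmol/kg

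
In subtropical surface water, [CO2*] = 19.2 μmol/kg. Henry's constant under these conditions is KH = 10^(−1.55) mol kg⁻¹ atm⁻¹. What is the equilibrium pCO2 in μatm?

KH = 10^(−1.55) = 2.818×10^-2 mol kg⁻¹ atm⁻¹
pCO2 = [CO2*]/KH = 19.2×10^-6 / 2.818×10^-2 = 6.81×10^-4 atm = 681 μatm

pCO2 = 681 μatm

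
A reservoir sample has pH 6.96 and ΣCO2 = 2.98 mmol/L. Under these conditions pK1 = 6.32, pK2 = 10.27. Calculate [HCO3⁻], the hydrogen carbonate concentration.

[HCO3⁻] = 2.42 mmol/L

α₁ = 1 / (1 + [H⁺]/K1 + K2/[H⁺]) = 1 / (1 + 10^-0.64 + 10^-3.31)
   = 1 / (1 + 0.22909 + 0.00048978) = 1/1.2296 = 0.8133
[HCO3⁻] = α₁ × DIC = 0.8133 × 2.98 = 2.42 mmol/L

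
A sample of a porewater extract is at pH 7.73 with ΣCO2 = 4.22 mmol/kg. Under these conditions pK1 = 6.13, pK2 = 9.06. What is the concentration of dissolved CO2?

[CO2*] = 0.0989 mmol/kg

α₀ = 1 / (1 + K1/[H⁺] + K1K2/[H⁺]²) = 1 / (1 + 10^+1.60 + 10^+0.27)
   = 1 / (1 + 39.811 + 1.8621) = 1/42.673 = 0.02343
[CO2*] = α₀ × DIC = 0.02343 × 4.22 = 0.0989 mmol/kg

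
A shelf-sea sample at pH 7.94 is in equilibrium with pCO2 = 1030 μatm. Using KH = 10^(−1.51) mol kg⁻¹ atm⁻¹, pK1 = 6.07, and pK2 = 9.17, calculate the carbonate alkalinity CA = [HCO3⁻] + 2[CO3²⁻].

[CO2*] = KH · pCO2 = 10^(−1.51) × 1030×10^-6 = 3.183×10^-5 mol/kg
α₀ = 1/(1 + K1/[H⁺] + K1K2/[H⁺]²) = 1/(1 + 10^+1.87 + 10^+0.64) = 0.01258
DIC = [CO2*]/α₀ = 3.183×10^-5 / 0.01258 = 2.530 mmol/kg
CA = (α₁ + 2α₂)·DIC = (0.9325 + 2×0.05491) × 2.530 = 2.64 mmol/kg

CA = 2.64 mmol/kg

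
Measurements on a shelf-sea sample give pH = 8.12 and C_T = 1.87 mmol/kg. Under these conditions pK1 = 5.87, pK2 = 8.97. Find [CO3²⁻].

α₂ = 1 / (1 + [H⁺]/K2 + [H⁺]²/(K1K2)) = 1 / (1 + 10^+0.85 + 10^-1.40)
   = 1 / (1 + 7.0795 + 0.039811) = 1/8.1193 = 0.1232
[CO3²⁻] = α₂ × DIC = 0.1232 × 1.87 = 0.230 mmol/kg

[CO3²⁻] = 0.230 mmol/kg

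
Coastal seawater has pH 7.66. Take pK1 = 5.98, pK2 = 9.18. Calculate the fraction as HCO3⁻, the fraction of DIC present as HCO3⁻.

α₁ = 1 / (1 + [H⁺]/K1 + K2/[H⁺]) = 1 / (1 + 10^-1.68 + 10^-1.52)
   = 1 / (1 + 0.020893 + 0.030200) = 1/1.0511 = 0.9514

α₁ = 0.951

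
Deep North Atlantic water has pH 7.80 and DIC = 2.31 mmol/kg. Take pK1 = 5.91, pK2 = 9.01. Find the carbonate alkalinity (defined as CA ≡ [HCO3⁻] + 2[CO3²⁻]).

CA = 2.41 mmol/kg

CA = [HCO3⁻] + 2[CO3²⁻] = (α₁ + 2α₂)·DIC
At pH 7.80: [H⁺]/K1 = 10^-1.89 = 0.012882, K2/[H⁺] = 10^-1.21 = 0.061660
α₁ = 1/(1 + 0.012882 + 0.061660) = 1/1.0745 = 0.9306; α₂ = α₁·K2/[H⁺] = 0.05738
α₁ + 2α₂ = 1.0454
CA = 1.0454 × 2.31 = 2.41 mmol/kg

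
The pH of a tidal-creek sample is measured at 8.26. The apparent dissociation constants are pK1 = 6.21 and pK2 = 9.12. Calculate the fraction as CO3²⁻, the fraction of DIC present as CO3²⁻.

α₂ = 1 / (1 + [H⁺]/K2 + [H⁺]²/(K1K2)) = 1 / (1 + 10^+0.86 + 10^-1.19)
   = 1 / (1 + 7.2444 + 0.064565) = 1/8.3089 = 0.1204

α₂ = 0.120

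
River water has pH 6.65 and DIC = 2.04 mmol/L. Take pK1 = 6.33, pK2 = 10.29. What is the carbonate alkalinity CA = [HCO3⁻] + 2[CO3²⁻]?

CA = 1.38 mmol/L

CA = [HCO3⁻] + 2[CO3²⁻] = (α₁ + 2α₂)·DIC
At pH 6.65: [H⁺]/K1 = 10^-0.32 = 0.47863, K2/[H⁺] = 10^-3.64 = 0.00022909
α₁ = 1/(1 + 0.47863 + 0.00022909) = 1/1.4789 = 0.6762; α₂ = α₁·K2/[H⁺] = 0.0001549
α₁ + 2α₂ = 0.6765
CA = 0.6765 × 2.04 = 1.38 mmol/L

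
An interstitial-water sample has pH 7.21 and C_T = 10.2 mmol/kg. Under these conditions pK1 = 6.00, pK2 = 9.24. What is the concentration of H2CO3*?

α₀ = 1 / (1 + K1/[H⁺] + K1K2/[H⁺]²) = 1 / (1 + 10^+1.21 + 10^-0.82)
   = 1 / (1 + 16.218 + 0.15136) = 1/17.369 = 0.05757
[CO2*] = α₀ × DIC = 0.05757 × 10.2 = 0.587 mmol/kg

[CO2*] = 0.587 mmol/kg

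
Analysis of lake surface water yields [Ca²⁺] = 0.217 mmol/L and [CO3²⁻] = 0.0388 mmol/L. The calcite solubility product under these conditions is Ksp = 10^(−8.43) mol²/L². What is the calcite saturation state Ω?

Ksp = 10^(−8.43) = 3.715×10^-9
Ω = [Ca²⁺][CO3²⁻]/Ksp = (0.217×10^-3)(0.0388×10^-3) / 3.715×10^-9 = 2.27

Ω = 2.27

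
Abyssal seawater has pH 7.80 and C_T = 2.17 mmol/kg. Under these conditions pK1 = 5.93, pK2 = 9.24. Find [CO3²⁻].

α₂ = 1 / (1 + [H⁺]/K2 + [H⁺]²/(K1K2)) = 1 / (1 + 10^+1.44 + 10^-0.43)
   = 1 / (1 + 27.542 + 0.37154) = 1/28.914 = 0.03459
[CO3²⁻] = α₂ × DIC = 0.03459 × 2.17 = 0.0751 mmol/kg

[CO3²⁻] = 0.0751 mmol/kg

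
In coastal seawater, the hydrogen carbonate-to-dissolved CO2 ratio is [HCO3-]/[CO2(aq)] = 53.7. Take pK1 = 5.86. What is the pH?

From K1 = [H⁺][HCO3-]/[CO2(aq)]:  pH = pK1 + log₁₀([HCO3-]/[CO2(aq)])
log₁₀(53.7) = +1.730
pH = 5.86 + (+1.730) = 7.59

pH = 7.59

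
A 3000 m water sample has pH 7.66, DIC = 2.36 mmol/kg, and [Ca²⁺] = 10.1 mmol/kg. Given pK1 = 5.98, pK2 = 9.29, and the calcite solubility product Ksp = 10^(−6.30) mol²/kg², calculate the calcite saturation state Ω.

α₂ = 1 / (1 + [H⁺]/K2 + [H⁺]²/(K1K2)) = 1 / (1 + 10^+1.63 + 10^-0.05)
   = 1 / (1 + 42.658 + 0.89125) = 1/44.549 = 0.02245
[CO3²⁻] = α₂ × DIC = 0.02245 × 2.36 = 0.05298 mmol/kg
Ksp = 10^(−6.30) = 5.012×10^-7
Ω = [Ca²⁺][CO3²⁻]/Ksp = (10.1×10^-3)(5.298×10^-5) / 5.012×10^-7 = 1.07

Ω = 1.07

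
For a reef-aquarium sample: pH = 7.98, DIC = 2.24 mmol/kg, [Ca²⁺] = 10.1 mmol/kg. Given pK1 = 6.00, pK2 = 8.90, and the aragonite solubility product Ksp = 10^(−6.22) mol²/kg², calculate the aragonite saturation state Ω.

α₂ = 1 / (1 + [H⁺]/K2 + [H⁺]²/(K1K2)) = 1 / (1 + 10^+0.92 + 10^-1.06)
   = 1 / (1 + 8.3176 + 0.087096) = 1/9.4047 = 0.1063
[CO3²⁻] = α₂ × DIC = 0.1063 × 2.24 = 0.2382 mmol/kg
Ksp = 10^(−6.22) = 6.026×10^-7
Ω = [Ca²⁺][CO3²⁻]/Ksp = (10.1×10^-3)(2.382×10^-4) / 6.026×10^-7 = 3.99

Ω = 3.99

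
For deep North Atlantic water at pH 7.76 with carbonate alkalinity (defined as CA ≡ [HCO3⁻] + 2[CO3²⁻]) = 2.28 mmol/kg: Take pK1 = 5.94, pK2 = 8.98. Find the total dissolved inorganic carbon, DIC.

DIC = 2.19 mmol/kg

CA = [HCO3⁻] + 2[CO3²⁻] = (α₁ + 2α₂)·DIC
At pH 7.76: [H⁺]/K1 = 10^-1.82 = 0.015136, K2/[H⁺] = 10^-1.22 = 0.060256
α₁ = 1/(1 + 0.015136 + 0.060256) = 1/1.0754 = 0.9299; α₂ = α₁·K2/[H⁺] = 0.05603
α₁ + 2α₂ = 1.0420
DIC = CA / (α₁ + 2α₂) = 2.28 / 1.0420 = 2.19 mmol/kg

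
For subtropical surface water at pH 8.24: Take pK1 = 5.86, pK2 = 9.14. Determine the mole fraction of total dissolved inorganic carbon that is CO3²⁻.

α₂ = 1 / (1 + [H⁺]/K2 + [H⁺]²/(K1K2)) = 1 / (1 + 10^+0.90 + 10^-1.48)
   = 1 / (1 + 7.9433 + 0.033113) = 1/8.9764 = 0.1114

α₂ = 0.111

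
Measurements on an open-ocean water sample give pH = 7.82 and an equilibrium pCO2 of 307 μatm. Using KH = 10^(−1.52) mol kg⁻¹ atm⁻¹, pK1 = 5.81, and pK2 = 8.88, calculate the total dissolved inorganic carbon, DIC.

DIC = 1.04 mmol/kg

[CO2*] = KH · pCO2 = 10^(−1.52) × 307×10^-6 = 9.271×10^-6 mol/kg
α₀ = 1/(1 + K1/[H⁺] + K1K2/[H⁺]²) = 1/(1 + 10^+2.01 + 10^+0.95) = 0.008909
DIC = [CO2*]/α₀ = 9.271×10^-6 / 0.008909 = 1.04 mmol/kg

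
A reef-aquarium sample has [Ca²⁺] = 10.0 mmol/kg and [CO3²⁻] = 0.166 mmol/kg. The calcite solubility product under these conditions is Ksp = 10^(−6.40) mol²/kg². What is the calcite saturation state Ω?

Ω = 4.17

Ksp = 10^(−6.40) = 3.981×10^-7
Ω = [Ca²⁺][CO3²⁻]/Ksp = (10.0×10^-3)(0.166×10^-3) / 3.981×10^-7 = 4.17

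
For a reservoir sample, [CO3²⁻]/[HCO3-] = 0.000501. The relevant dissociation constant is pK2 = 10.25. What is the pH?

pH = 6.95

From K2 = [H⁺][CO3²⁻]/[HCO3-]:  pH = pK2 + log₁₀([CO3²⁻]/[HCO3-])
log₁₀(0.000501) = -3.300
pH = 10.25 + (-3.300) = 6.95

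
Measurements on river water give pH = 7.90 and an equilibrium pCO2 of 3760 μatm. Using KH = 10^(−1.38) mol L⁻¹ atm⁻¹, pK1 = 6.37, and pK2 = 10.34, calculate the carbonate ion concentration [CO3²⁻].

[CO2*] = KH · pCO2 = 10^(−1.38) × 3760×10^-6 = 1.567×10^-4 mol/L
α₀ = 1/(1 + K1/[H⁺] + K1K2/[H⁺]²) = 1/(1 + 10^+1.53 + 10^-0.91) = 0.02857
DIC = [CO2*]/α₀ = 1.567×10^-4 / 0.02857 = 5.487 mmol/L
[CO3²⁻] = α₂·DIC; α₂ = 0.003514, so [CO3²⁻] = 0.003514 × 5.487 = 0.0193 mmol/L = 19.3 μmol/L

[CO3²⁻] = 19.3 μmol/L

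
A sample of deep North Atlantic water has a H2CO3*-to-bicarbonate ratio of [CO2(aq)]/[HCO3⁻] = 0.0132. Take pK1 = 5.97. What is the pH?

pH = 7.85

From K1 = [H⁺][HCO3⁻]/[CO2(aq)]:  pH = pK1 − log₁₀([CO2(aq)]/[HCO3⁻])
log₁₀(0.0132) = -1.879
pH = 5.97 − (-1.879) = 7.85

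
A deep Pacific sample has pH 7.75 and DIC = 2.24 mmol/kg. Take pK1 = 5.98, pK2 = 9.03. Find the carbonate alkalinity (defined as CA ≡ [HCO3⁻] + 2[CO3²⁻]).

CA = [HCO3⁻] + 2[CO3²⁻] = (α₁ + 2α₂)·DIC
At pH 7.75: [H⁺]/K1 = 10^-1.77 = 0.016982, K2/[H⁺] = 10^-1.28 = 0.052481
α₁ = 1/(1 + 0.016982 + 0.052481) = 1/1.0695 = 0.9350; α₂ = α₁·K2/[H⁺] = 0.04907
α₁ + 2α₂ = 1.0332
CA = 1.0332 × 2.24 = 2.31 mmol/kg

CA = 2.31 mmol/kg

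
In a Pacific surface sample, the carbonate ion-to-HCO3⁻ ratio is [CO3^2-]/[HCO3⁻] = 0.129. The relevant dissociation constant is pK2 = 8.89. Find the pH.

pH = 8.00

From K2 = [H⁺][CO3^2-]/[HCO3⁻]:  pH = pK2 + log₁₀([CO3^2-]/[HCO3⁻])
log₁₀(0.129) = -0.889
pH = 8.89 + (-0.889) = 8.00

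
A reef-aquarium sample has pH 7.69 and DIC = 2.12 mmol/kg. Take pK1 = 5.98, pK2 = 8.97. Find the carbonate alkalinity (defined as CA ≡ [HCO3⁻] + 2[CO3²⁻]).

CA = 2.19 mmol/kg

CA = [HCO3⁻] + 2[CO3²⁻] = (α₁ + 2α₂)·DIC
At pH 7.69: [H⁺]/K1 = 10^-1.71 = 0.019498, K2/[H⁺] = 10^-1.28 = 0.052481
α₁ = 1/(1 + 0.019498 + 0.052481) = 1/1.0720 = 0.9329; α₂ = α₁·K2/[H⁺] = 0.04896
α₁ + 2α₂ = 1.0308
CA = 1.0308 × 2.12 = 2.19 mmol/kg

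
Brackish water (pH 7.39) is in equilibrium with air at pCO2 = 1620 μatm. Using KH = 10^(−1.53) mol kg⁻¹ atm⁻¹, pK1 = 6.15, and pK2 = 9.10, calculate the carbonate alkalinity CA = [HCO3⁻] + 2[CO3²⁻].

CA = 0.863 mmol/kg

[CO2*] = KH · pCO2 = 10^(−1.53) × 1620×10^-6 = 4.781×10^-5 mol/kg
α₀ = 1/(1 + K1/[H⁺] + K1K2/[H⁺]²) = 1/(1 + 10^+1.24 + 10^-0.47) = 0.05343
DIC = [CO2*]/α₀ = 4.781×10^-5 / 0.05343 = 0.8948 mmol/kg
CA = (α₁ + 2α₂)·DIC = (0.9285 + 2×0.01810) × 0.8948 = 0.863 mmol/kg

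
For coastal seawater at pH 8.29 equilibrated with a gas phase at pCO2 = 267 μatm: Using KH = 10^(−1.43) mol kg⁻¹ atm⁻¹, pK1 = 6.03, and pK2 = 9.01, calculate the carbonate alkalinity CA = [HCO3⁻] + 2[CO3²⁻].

CA = 2.49 mmol/kg

[CO2*] = KH · pCO2 = 10^(−1.43) × 267×10^-6 = 9.920×10^-6 mol/kg
α₀ = 1/(1 + K1/[H⁺] + K1K2/[H⁺]²) = 1/(1 + 10^+2.26 + 10^+1.54) = 0.004595
DIC = [CO2*]/α₀ = 9.920×10^-6 / 0.004595 = 2.159 mmol/kg
CA = (α₁ + 2α₂)·DIC = (0.8361 + 2×0.1593) × 2.159 = 2.49 mmol/kg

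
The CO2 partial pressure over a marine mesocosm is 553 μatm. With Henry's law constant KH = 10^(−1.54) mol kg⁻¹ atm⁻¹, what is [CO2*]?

KH = 10^(−1.54) = 2.884×10^-2 mol kg⁻¹ atm⁻¹
[CO2*] = KH · pCO2 = 2.884×10^-2 × 553×10^-6 atm = 1.59×10^-5 mol/kg

[CO2*] = 15.9 μmol/kg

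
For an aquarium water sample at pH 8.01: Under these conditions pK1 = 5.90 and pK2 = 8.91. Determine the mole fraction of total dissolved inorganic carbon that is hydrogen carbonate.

α₁ = 0.882

α₁ = 1 / (1 + [H⁺]/K1 + K2/[H⁺]) = 1 / (1 + 10^-2.11 + 10^-0.90)
   = 1 / (1 + 0.0077625 + 0.12589) = 1/1.1337 = 0.8821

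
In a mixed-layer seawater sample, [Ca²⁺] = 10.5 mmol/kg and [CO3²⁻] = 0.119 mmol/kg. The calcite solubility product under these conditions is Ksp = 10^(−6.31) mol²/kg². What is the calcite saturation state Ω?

Ω = 2.55

Ksp = 10^(−6.31) = 4.898×10^-7
Ω = [Ca²⁺][CO3²⁻]/Ksp = (10.5×10^-3)(0.119×10^-3) / 4.898×10^-7 = 2.55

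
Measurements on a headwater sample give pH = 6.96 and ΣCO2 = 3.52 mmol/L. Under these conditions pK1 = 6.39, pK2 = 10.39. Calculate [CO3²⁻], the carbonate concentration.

α₂ = 1 / (1 + [H⁺]/K2 + [H⁺]²/(K1K2)) = 1 / (1 + 10^+3.43 + 10^+2.86)
   = 1 / (1 + 2691.5 + 724.44) = 1/3417.0 = 0.0002927
[CO3²⁻] = α₂ × DIC = 0.0002927 × 3.52 = 0.00103 mmol/L = 1.03 μmol/L

[CO3²⁻] = 1.03 μmol/L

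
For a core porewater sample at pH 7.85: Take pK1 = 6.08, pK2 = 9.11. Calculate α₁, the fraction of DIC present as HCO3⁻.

α₁ = 1 / (1 + [H⁺]/K1 + K2/[H⁺]) = 1 / (1 + 10^-1.77 + 10^-1.26)
   = 1 / (1 + 0.016982 + 0.054954) = 1/1.0719 = 0.9329

α₁ = 0.933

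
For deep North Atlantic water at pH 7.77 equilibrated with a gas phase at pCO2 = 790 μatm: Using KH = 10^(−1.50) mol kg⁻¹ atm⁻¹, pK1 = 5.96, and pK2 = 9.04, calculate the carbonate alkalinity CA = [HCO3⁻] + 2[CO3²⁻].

[CO2*] = KH · pCO2 = 10^(−1.50) × 790×10^-6 = 2.498×10^-5 mol/kg
α₀ = 1/(1 + K1/[H⁺] + K1K2/[H⁺]²) = 1/(1 + 10^+1.81 + 10^+0.54) = 0.01449
DIC = [CO2*]/α₀ = 2.498×10^-5 / 0.01449 = 1.725 mmol/kg
CA = (α₁ + 2α₂)·DIC = (0.9353 + 2×0.05023) × 1.725 = 1.79 mmol/kg

CA = 1.79 mmol/kg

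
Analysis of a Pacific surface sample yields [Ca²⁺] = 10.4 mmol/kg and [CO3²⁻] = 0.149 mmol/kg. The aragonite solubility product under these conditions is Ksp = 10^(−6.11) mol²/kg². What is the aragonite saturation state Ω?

Ksp = 10^(−6.11) = 7.762×10^-7
Ω = [Ca²⁺][CO3²⁻]/Ksp = (10.4×10^-3)(0.149×10^-3) / 7.762×10^-7 = 2.00

Ω = 2.00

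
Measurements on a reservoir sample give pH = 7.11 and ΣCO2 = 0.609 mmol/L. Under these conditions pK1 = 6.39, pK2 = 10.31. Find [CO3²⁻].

[CO3²⁻] = 0.323 μmol/L

α₂ = 1 / (1 + [H⁺]/K2 + [H⁺]²/(K1K2)) = 1 / (1 + 10^+3.20 + 10^+2.48)
   = 1 / (1 + 1584.9 + 302.00) = 1/1887.9 = 0.0005297
[CO3²⁻] = α₂ × DIC = 0.0005297 × 0.609 = 0.000323 mmol/L = 0.323 μmol/L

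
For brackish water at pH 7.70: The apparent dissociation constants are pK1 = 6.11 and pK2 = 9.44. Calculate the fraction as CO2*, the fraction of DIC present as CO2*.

α₀ = 0.0246

α₀ = 1 / (1 + K1/[H⁺] + K1K2/[H⁺]²) = 1 / (1 + 10^+1.59 + 10^-0.15)
   = 1 / (1 + 38.905 + 0.70795) = 1/40.612 = 0.02462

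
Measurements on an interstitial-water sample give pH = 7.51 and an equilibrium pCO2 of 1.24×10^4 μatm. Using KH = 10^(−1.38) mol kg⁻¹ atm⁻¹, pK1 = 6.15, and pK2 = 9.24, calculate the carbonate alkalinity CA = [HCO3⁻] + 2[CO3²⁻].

[CO2*] = KH · pCO2 = 10^(−1.38) × 1.24×10^4×10^-6 = 5.169×10^-4 mol/kg
α₀ = 1/(1 + K1/[H⁺] + K1K2/[H⁺]²) = 1/(1 + 10^+1.36 + 10^-0.37) = 0.04109
DIC = [CO2*]/α₀ = 5.169×10^-4 / 0.04109 = 12.58 mmol/kg
CA = (α₁ + 2α₂)·DIC = (0.9414 + 2×0.01753) × 12.58 = 12.3 mmol/kg

CA = 12.3 mmol/kg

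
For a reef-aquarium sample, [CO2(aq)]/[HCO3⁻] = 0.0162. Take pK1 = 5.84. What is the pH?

pH = 7.63

From K1 = [H⁺][HCO3⁻]/[CO2(aq)]:  pH = pK1 − log₁₀([CO2(aq)]/[HCO3⁻])
log₁₀(0.0162) = -1.790
pH = 5.84 − (-1.790) = 7.63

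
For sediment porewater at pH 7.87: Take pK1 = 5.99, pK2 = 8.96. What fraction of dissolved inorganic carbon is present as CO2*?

α₀ = 0.0120

α₀ = 1 / (1 + K1/[H⁺] + K1K2/[H⁺]²) = 1 / (1 + 10^+1.88 + 10^+0.79)
   = 1 / (1 + 75.858 + 6.1660) = 1/83.024 = 0.01204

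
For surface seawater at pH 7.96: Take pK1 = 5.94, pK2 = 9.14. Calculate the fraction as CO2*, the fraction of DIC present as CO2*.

α₀ = 1 / (1 + K1/[H⁺] + K1K2/[H⁺]²) = 1 / (1 + 10^+2.02 + 10^+0.84)
   = 1 / (1 + 104.71 + 6.9183) = 1/112.63 = 0.008879

α₀ = 0.00888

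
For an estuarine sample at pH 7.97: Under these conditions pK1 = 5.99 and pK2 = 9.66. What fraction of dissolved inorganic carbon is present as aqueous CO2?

α₀ = 0.0102

α₀ = 1 / (1 + K1/[H⁺] + K1K2/[H⁺]²) = 1 / (1 + 10^+1.98 + 10^+0.29)
   = 1 / (1 + 95.499 + 1.9498) = 1/98.449 = 0.01016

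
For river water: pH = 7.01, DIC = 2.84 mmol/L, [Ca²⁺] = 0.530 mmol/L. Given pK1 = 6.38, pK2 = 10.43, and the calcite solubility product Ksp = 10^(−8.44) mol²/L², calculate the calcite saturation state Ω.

Ω = 0.128

α₂ = 1 / (1 + [H⁺]/K2 + [H⁺]²/(K1K2)) = 1 / (1 + 10^+3.42 + 10^+2.79)
   = 1 / (1 + 2630.3 + 616.60) = 1/3247.9 = 0.0003079
[CO3²⁻] = α₂ × DIC = 0.0003079 × 2.84 = 0.0008744 mmol/L = 0.8744 μmol/L
Ksp = 10^(−8.44) = 3.631×10^-9
Ω = [Ca²⁺][CO3²⁻]/Ksp = (0.530×10^-3)(8.744×10^-7) / 3.631×10^-9 = 0.128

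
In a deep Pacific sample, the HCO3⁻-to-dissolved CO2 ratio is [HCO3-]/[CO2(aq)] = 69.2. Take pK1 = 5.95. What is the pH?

From K1 = [H⁺][HCO3-]/[CO2(aq)]:  pH = pK1 + log₁₀([HCO3-]/[CO2(aq)])
log₁₀(69.2) = +1.840
pH = 5.95 + (+1.840) = 7.79

pH = 7.79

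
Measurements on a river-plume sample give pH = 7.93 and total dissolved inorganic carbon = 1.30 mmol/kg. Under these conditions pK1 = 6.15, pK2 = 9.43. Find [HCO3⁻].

[HCO3⁻] = 1.24 mmol/kg

α₁ = 1 / (1 + [H⁺]/K1 + K2/[H⁺]) = 1 / (1 + 10^-1.78 + 10^-1.50)
   = 1 / (1 + 0.016596 + 0.031623) = 1/1.0482 = 0.9540
[HCO3⁻] = α₁ × DIC = 0.9540 × 1.30 = 1.24 mmol/kg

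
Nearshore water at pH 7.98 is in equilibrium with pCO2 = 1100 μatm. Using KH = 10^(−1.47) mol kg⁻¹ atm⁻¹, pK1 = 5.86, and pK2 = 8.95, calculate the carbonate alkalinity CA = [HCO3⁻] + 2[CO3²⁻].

[CO2*] = KH · pCO2 = 10^(−1.47) × 1100×10^-6 = 3.727×10^-5 mol/kg
α₀ = 1/(1 + K1/[H⁺] + K1K2/[H⁺]²) = 1/(1 + 10^+2.12 + 10^+1.15) = 0.006805
DIC = [CO2*]/α₀ = 3.727×10^-5 / 0.006805 = 5.477 mmol/kg
CA = (α₁ + 2α₂)·DIC = (0.8971 + 2×0.09612) × 5.477 = 5.97 mmol/kg

CA = 5.97 mmol/kg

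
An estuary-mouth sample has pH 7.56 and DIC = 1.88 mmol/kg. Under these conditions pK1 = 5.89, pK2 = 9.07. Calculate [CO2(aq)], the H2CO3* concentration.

α₀ = 1 / (1 + K1/[H⁺] + K1K2/[H⁺]²) = 1 / (1 + 10^+1.67 + 10^+0.16)
   = 1 / (1 + 46.774 + 1.4454) = 1/49.219 = 0.02032
[CO2*] = α₀ × DIC = 0.02032 × 1.88 = 0.0382 mmol/kg

[CO2*] = 0.0382 mmol/kg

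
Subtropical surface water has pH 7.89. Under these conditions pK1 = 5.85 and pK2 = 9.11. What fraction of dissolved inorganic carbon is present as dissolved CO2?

α₀ = 1 / (1 + K1/[H⁺] + K1K2/[H⁺]²) = 1 / (1 + 10^+2.04 + 10^+0.82)
   = 1 / (1 + 109.65 + 6.6069) = 1/117.25 = 0.008528

α₀ = 0.00853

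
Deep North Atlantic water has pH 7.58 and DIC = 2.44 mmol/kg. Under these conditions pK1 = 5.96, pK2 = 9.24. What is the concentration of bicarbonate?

α₁ = 1 / (1 + [H⁺]/K1 + K2/[H⁺]) = 1 / (1 + 10^-1.62 + 10^-1.66)
   = 1 / (1 + 0.023988 + 0.021878) = 1/1.0459 = 0.9561
[HCO3⁻] = α₁ × DIC = 0.9561 × 2.44 = 2.33 mmol/kg

[HCO3⁻] = 2.33 mmol/kg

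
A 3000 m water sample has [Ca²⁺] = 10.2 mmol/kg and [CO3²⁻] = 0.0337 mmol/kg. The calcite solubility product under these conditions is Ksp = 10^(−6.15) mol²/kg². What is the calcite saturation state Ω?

Ω = 0.486

Ksp = 10^(−6.15) = 7.079×10^-7
Ω = [Ca²⁺][CO3²⁻]/Ksp = (10.2×10^-3)(0.0337×10^-3) / 7.079×10^-7 = 0.486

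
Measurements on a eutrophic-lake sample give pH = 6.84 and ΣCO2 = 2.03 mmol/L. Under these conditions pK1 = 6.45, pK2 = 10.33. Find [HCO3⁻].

[HCO3⁻] = 1.44 mmol/L

α₁ = 1 / (1 + [H⁺]/K1 + K2/[H⁺]) = 1 / (1 + 10^-0.39 + 10^-3.49)
   = 1 / (1 + 0.40738 + 0.00032359) = 1/1.4077 = 0.7104
[HCO3⁻] = α₁ × DIC = 0.7104 × 2.03 = 1.44 mmol/L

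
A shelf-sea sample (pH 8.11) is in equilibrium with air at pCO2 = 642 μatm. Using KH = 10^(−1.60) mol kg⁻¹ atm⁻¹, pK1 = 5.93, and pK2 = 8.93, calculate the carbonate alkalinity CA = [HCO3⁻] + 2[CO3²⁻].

CA = 3.18 mmol/kg

[CO2*] = KH · pCO2 = 10^(−1.60) × 642×10^-6 = 1.613×10^-5 mol/kg
α₀ = 1/(1 + K1/[H⁺] + K1K2/[H⁺]²) = 1/(1 + 10^+2.18 + 10^+1.36) = 0.005706
DIC = [CO2*]/α₀ = 1.613×10^-5 / 0.005706 = 2.826 mmol/kg
CA = (α₁ + 2α₂)·DIC = (0.8636 + 2×0.1307) × 2.826 = 3.18 mmol/kg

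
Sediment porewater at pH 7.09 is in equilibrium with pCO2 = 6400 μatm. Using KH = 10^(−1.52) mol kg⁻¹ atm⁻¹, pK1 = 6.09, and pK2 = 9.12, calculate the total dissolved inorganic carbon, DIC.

DIC = 2.14 mmol/kg

[CO2*] = KH · pCO2 = 10^(−1.52) × 6400×10^-6 = 1.933×10^-4 mol/kg
α₀ = 1/(1 + K1/[H⁺] + K1K2/[H⁺]²) = 1/(1 + 10^+1.00 + 10^-1.03) = 0.09014
DIC = [CO2*]/α₀ = 1.933×10^-4 / 0.09014 = 2.14 mmol/kg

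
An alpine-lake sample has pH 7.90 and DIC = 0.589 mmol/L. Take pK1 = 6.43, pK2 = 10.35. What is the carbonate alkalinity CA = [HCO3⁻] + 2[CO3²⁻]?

CA = 0.572 mmol/L

CA = [HCO3⁻] + 2[CO3²⁻] = (α₁ + 2α₂)·DIC
At pH 7.90: [H⁺]/K1 = 10^-1.47 = 0.033884, K2/[H⁺] = 10^-2.45 = 0.0035481
α₁ = 1/(1 + 0.033884 + 0.0035481) = 1/1.0374 = 0.9639; α₂ = α₁·K2/[H⁺] = 0.003420
α₁ + 2α₂ = 0.9708
CA = 0.9708 × 0.589 = 0.572 mmol/L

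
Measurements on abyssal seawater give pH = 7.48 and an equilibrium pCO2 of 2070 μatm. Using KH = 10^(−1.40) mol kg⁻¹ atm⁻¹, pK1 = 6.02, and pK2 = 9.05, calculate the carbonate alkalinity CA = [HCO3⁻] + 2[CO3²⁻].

CA = 2.50 mmol/kg

[CO2*] = KH · pCO2 = 10^(−1.40) × 2070×10^-6 = 8.241×10^-5 mol/kg
α₀ = 1/(1 + K1/[H⁺] + K1K2/[H⁺]²) = 1/(1 + 10^+1.46 + 10^-0.11) = 0.03266
DIC = [CO2*]/α₀ = 8.241×10^-5 / 0.03266 = 2.523 mmol/kg
CA = (α₁ + 2α₂)·DIC = (0.9420 + 2×0.02535) × 2.523 = 2.50 mmol/kg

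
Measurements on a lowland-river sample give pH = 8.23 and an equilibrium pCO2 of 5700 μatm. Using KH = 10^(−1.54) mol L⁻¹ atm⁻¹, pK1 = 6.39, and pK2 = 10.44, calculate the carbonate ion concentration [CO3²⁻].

[CO3²⁻] = 0.0701 mmol/L

[CO2*] = KH · pCO2 = 10^(−1.54) × 5700×10^-6 = 1.644×10^-4 mol/L
α₀ = 1/(1 + K1/[H⁺] + K1K2/[H⁺]²) = 1/(1 + 10^+1.84 + 10^-0.37) = 0.01416
DIC = [CO2*]/α₀ = 1.644×10^-4 / 0.01416 = 11.61 mmol/L
[CO3²⁻] = α₂·DIC; α₂ = 0.006041, so [CO3²⁻] = 0.006041 × 11.61 = 0.0701 mmol/L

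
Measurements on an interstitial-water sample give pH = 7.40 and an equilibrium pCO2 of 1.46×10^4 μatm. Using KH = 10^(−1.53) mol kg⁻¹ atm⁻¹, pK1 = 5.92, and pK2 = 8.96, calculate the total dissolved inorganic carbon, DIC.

[CO2*] = KH · pCO2 = 10^(−1.53) × 1.46×10^4×10^-6 = 4.309×10^-4 mol/kg
α₀ = 1/(1 + K1/[H⁺] + K1K2/[H⁺]²) = 1/(1 + 10^+1.48 + 10^-0.08) = 0.03122
DIC = [CO2*]/α₀ = 4.309×10^-4 / 0.03122 = 13.8 mmol/kg

DIC = 13.8 mmol/kg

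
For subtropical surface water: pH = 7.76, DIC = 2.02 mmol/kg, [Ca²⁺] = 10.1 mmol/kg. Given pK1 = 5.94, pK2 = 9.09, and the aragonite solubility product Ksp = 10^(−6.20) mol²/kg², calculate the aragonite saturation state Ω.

α₂ = 1 / (1 + [H⁺]/K2 + [H⁺]²/(K1K2)) = 1 / (1 + 10^+1.33 + 10^-0.49)
   = 1 / (1 + 21.380 + 0.32359) = 1/22.703 = 0.04405
[CO3²⁻] = α₂ × DIC = 0.04405 × 2.02 = 0.08897 mmol/kg
Ksp = 10^(−6.20) = 6.310×10^-7
Ω = [Ca²⁺][CO3²⁻]/Ksp = (10.1×10^-3)(8.897×10^-5) / 6.310×10^-7 = 1.42

Ω = 1.42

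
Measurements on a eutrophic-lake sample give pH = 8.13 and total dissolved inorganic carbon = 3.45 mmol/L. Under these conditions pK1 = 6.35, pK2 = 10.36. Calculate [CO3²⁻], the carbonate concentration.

α₂ = 1 / (1 + [H⁺]/K2 + [H⁺]²/(K1K2)) = 1 / (1 + 10^+2.23 + 10^+0.45)
   = 1 / (1 + 169.82 + 2.8184) = 1/173.64 = 0.005759
[CO3²⁻] = α₂ × DIC = 0.005759 × 3.45 = 0.0199 mmol/L = 19.9 μmol/L

[CO3²⁻] = 19.9 μmol/L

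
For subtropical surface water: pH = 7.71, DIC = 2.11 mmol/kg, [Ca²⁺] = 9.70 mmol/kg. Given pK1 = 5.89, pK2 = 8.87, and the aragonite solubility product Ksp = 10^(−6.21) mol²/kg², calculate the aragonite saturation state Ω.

Ω = 2.12

α₂ = 1 / (1 + [H⁺]/K2 + [H⁺]²/(K1K2)) = 1 / (1 + 10^+1.16 + 10^-0.66)
   = 1 / (1 + 14.454 + 0.21878) = 1/15.673 = 0.06380
[CO3²⁻] = α₂ × DIC = 0.06380 × 2.11 = 0.1346 mmol/kg
Ksp = 10^(−6.21) = 6.166×10^-7
Ω = [Ca²⁺][CO3²⁻]/Ksp = (9.70×10^-3)(1.346×10^-4) / 6.166×10^-7 = 2.12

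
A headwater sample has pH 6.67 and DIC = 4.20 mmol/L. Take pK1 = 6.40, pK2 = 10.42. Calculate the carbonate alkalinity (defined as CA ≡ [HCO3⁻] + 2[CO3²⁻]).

CA = 2.73 mmol/L

CA = [HCO3⁻] + 2[CO3²⁻] = (α₁ + 2α₂)·DIC
At pH 6.67: [H⁺]/K1 = 10^-0.27 = 0.53703, K2/[H⁺] = 10^-3.75 = 0.00017783
α₁ = 1/(1 + 0.53703 + 0.00017783) = 1/1.5372 = 0.6505; α₂ = α₁·K2/[H⁺] = 0.0001157
α₁ + 2α₂ = 0.6508
CA = 0.6508 × 4.20 = 2.73 mmol/L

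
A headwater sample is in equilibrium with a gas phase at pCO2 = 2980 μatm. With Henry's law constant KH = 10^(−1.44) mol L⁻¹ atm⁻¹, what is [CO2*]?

[CO2*] = 108 μmol/L

KH = 10^(−1.44) = 3.631×10^-2 mol L⁻¹ atm⁻¹
[CO2*] = KH · pCO2 = 3.631×10^-2 × 2980×10^-6 atm = 1.08×10^-4 mol/L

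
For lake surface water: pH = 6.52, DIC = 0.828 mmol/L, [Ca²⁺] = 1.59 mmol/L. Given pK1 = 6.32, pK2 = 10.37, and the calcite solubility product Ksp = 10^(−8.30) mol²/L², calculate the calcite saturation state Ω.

α₂ = 1 / (1 + [H⁺]/K2 + [H⁺]²/(K1K2)) = 1 / (1 + 10^+3.85 + 10^+3.65)
   = 1 / (1 + 7079.5 + 4466.8) = 1/1.1547×10^4 = 8.660×10^-5
[CO3²⁻] = α₂ × DIC = 8.660×10^-5 × 0.828 = 7.171×10^-5 mmol/L = 0.07171 μmol/L
Ksp = 10^(−8.30) = 5.012×10^-9
Ω = [Ca²⁺][CO3²⁻]/Ksp = (1.59×10^-3)(7.171×10^-8) / 5.012×10^-9 = 0.0227

Ω = 0.0227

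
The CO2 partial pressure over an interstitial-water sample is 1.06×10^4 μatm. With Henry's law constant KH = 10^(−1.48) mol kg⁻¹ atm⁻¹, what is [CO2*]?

KH = 10^(−1.48) = 3.311×10^-2 mol kg⁻¹ atm⁻¹
[CO2*] = KH · pCO2 = 3.311×10^-2 × 1.06×10^4×10^-6 atm = 3.51×10^-4 mol/kg

[CO2*] = 351 μmol/kg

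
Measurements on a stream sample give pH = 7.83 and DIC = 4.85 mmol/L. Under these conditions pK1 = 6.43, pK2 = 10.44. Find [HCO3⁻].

α₁ = 1 / (1 + [H⁺]/K1 + K2/[H⁺]) = 1 / (1 + 10^-1.40 + 10^-2.61)
   = 1 / (1 + 0.039811 + 0.0024547) = 1/1.0423 = 0.9594
[HCO3⁻] = α₁ × DIC = 0.9594 × 4.85 = 4.65 mmol/L

[HCO3⁻] = 4.65 mmol/L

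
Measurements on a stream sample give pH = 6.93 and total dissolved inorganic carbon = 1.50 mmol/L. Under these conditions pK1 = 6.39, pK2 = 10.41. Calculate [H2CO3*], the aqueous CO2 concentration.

α₀ = 1 / (1 + K1/[H⁺] + K1K2/[H⁺]²) = 1 / (1 + 10^+0.54 + 10^-2.94)
   = 1 / (1 + 3.4674 + 0.0011482) = 1/4.4685 = 0.2238
[CO2*] = α₀ × DIC = 0.2238 × 1.50 = 0.336 mmol/L

[CO2*] = 0.336 mmol/L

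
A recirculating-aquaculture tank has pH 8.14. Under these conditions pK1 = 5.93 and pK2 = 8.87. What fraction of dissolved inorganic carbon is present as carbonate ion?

α₂ = 0.156

α₂ = 1 / (1 + [H⁺]/K2 + [H⁺]²/(K1K2)) = 1 / (1 + 10^+0.73 + 10^-1.48)
   = 1 / (1 + 5.3703 + 0.033113) = 1/6.4034 = 0.1562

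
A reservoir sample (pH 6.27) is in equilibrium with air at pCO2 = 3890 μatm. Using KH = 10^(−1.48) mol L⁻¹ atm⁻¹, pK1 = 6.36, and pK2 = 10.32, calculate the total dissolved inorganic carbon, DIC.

DIC = 0.234 mmol/L

[CO2*] = KH · pCO2 = 10^(−1.48) × 3890×10^-6 = 1.288×10^-4 mol/L
α₀ = 1/(1 + K1/[H⁺] + K1K2/[H⁺]²) = 1/(1 + 10^-0.09 + 10^-4.14) = 0.5516
DIC = [CO2*]/α₀ = 1.288×10^-4 / 0.5516 = 0.234 mmol/L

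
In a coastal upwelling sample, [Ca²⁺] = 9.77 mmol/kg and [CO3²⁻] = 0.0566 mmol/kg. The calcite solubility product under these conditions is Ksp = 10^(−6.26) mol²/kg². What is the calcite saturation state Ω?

Ksp = 10^(−6.26) = 5.495×10^-7
Ω = [Ca²⁺][CO3²⁻]/Ksp = (9.77×10^-3)(0.0566×10^-3) / 5.495×10^-7 = 1.01

Ω = 1.01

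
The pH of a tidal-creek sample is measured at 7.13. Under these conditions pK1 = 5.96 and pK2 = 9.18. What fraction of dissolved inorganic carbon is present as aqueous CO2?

α₀ = 0.0628

α₀ = 1 / (1 + K1/[H⁺] + K1K2/[H⁺]²) = 1 / (1 + 10^+1.17 + 10^-0.88)
   = 1 / (1 + 14.791 + 0.13183) = 1/15.923 = 0.06280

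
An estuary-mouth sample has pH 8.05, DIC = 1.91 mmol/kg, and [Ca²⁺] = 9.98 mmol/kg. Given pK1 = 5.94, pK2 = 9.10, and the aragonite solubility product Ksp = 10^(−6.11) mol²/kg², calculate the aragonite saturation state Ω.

α₂ = 1 / (1 + [H⁺]/K2 + [H⁺]²/(K1K2)) = 1 / (1 + 10^+1.05 + 10^-1.06)
   = 1 / (1 + 11.220 + 0.087096) = 1/12.307 = 0.08125
[CO3²⁻] = α₂ × DIC = 0.08125 × 1.91 = 0.1552 mmol/kg
Ksp = 10^(−6.11) = 7.762×10^-7
Ω = [Ca²⁺][CO3²⁻]/Ksp = (9.98×10^-3)(1.552×10^-4) / 7.762×10^-7 = 2.00

Ω = 2.00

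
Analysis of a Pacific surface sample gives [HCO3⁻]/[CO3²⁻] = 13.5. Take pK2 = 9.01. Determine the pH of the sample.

From K2 = [H⁺][CO3²⁻]/[HCO3⁻]:  pH = pK2 − log₁₀([HCO3⁻]/[CO3²⁻])
log₁₀(13.5) = +1.130
pH = 9.01 − (+1.130) = 7.88

pH = 7.88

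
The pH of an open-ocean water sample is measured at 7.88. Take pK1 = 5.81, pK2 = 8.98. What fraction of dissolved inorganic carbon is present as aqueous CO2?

α₀ = 0.00782

α₀ = 1 / (1 + K1/[H⁺] + K1K2/[H⁺]²) = 1 / (1 + 10^+2.07 + 10^+0.97)
   = 1 / (1 + 117.49 + 9.3325) = 1/127.82 = 0.007823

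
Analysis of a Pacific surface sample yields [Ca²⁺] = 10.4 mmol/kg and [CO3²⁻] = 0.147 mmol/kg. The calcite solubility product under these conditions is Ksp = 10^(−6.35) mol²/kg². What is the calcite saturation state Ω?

Ksp = 10^(−6.35) = 4.467×10^-7
Ω = [Ca²⁺][CO3²⁻]/Ksp = (10.4×10^-3)(0.147×10^-3) / 4.467×10^-7 = 3.42

Ω = 3.42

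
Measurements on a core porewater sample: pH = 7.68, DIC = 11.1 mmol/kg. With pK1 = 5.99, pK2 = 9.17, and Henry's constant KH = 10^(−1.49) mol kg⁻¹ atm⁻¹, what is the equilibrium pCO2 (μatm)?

α₀ = 1 / (1 + K1/[H⁺] + K1K2/[H⁺]²) = 1 / (1 + 10^+1.69 + 10^+0.20)
   = 1 / (1 + 48.978 + 1.5849) = 1/51.563 = 0.01939
[CO2*] = α₀ × DIC = 0.01939 × 11.1 = 0.2153 mmol/kg
pCO2 = [CO2*]/KH = 2.153×10^-4 / 3.236×10^-2 = 6650 μatm

pCO2 = 6650 μatm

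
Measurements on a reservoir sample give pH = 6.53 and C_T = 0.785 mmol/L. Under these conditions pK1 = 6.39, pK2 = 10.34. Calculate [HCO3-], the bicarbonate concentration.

α₁ = 1 / (1 + [H⁺]/K1 + K2/[H⁺]) = 1 / (1 + 10^-0.14 + 10^-3.81)
   = 1 / (1 + 0.72444 + 0.00015488) = 1/1.7246 = 0.5798
[HCO3⁻] = α₁ × DIC = 0.5798 × 0.785 = 0.455 mmol/L

[HCO3⁻] = 0.455 mmol/L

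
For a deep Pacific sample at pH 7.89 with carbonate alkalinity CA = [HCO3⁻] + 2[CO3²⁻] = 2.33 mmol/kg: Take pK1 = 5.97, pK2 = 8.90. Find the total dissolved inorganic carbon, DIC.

CA = [HCO3⁻] + 2[CO3²⁻] = (α₁ + 2α₂)·DIC
At pH 7.89: [H⁺]/K1 = 10^-1.92 = 0.012023, K2/[H⁺] = 10^-1.01 = 0.097724
α₁ = 1/(1 + 0.012023 + 0.097724) = 1/1.1097 = 0.9011; α₂ = α₁·K2/[H⁺] = 0.08806
α₁ + 2α₂ = 1.0772
DIC = CA / (α₁ + 2α₂) = 2.33 / 1.0772 = 2.16 mmol/kg

DIC = 2.16 mmol/kg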